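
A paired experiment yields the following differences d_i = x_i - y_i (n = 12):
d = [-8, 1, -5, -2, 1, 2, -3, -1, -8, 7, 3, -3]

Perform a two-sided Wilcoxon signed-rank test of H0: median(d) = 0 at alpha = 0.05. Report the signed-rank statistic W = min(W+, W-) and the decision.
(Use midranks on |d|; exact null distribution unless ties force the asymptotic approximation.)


Step 1: Drop any zero differences (none here) and take |d_i|.
|d| = [8, 1, 5, 2, 1, 2, 3, 1, 8, 7, 3, 3]
Step 2: Midrank |d_i| (ties get averaged ranks).
ranks: |8|->11.5, |1|->2, |5|->9, |2|->4.5, |1|->2, |2|->4.5, |3|->7, |1|->2, |8|->11.5, |7|->10, |3|->7, |3|->7
Step 3: Attach original signs; sum ranks with positive sign and with negative sign.
W+ = 2 + 2 + 4.5 + 10 + 7 = 25.5
W- = 11.5 + 9 + 4.5 + 7 + 2 + 11.5 + 7 = 52.5
(Check: W+ + W- = 78 should equal n(n+1)/2 = 78.)
Step 4: Test statistic W = min(W+, W-) = 25.5.
Step 5: Ties in |d|, so use the tie-corrected normal approximation.
        E[W] = n(n+1)/4 = 12*13/4 = 39.
        Tie groups: |d|=1 (t=3), |d|=2 (t=2), |d|=3 (t=3), |d|=8 (t=2); sum(t^3 - t) = 60.
        Var[W] = n(n+1)(2n+1)/24 - sum(t^3-t)/48 = 3900/24 - 60/48 = 161.25.
        z = (W - E[W]) / sqrt(Var[W]) = (25.5 - 39) / 12.6984 = -1.0631.
        Two-sided p = 2*Phi(z) = 0.287726.
Step 6: alpha = 0.05. fail to reject H0.

W+ = 25.5, W- = 52.5, W = min = 25.5, p = 0.287726, fail to reject H0.


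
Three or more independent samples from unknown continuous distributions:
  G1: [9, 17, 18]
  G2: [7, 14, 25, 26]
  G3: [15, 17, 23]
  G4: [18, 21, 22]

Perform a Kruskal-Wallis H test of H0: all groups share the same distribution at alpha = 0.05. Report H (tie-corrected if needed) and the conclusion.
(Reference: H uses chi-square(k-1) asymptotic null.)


Step 1: Combine all N = 13 observations and assign midranks.
sorted (value, group, rank): (7,G2,1), (9,G1,2), (14,G2,3), (15,G3,4), (17,G1,5.5), (17,G3,5.5), (18,G1,7.5), (18,G4,7.5), (21,G4,9), (22,G4,10), (23,G3,11), (25,G2,12), (26,G2,13)
Step 2: Sum ranks within each group.
R_1 = 15 (n_1 = 3)
R_2 = 29 (n_2 = 4)
R_3 = 20.5 (n_3 = 3)
R_4 = 26.5 (n_4 = 3)
Step 3: H = 12/(N(N+1)) * sum(R_i^2/n_i) - 3(N+1)
     = 12/(13*14) * (15^2/3 + 29^2/4 + 20.5^2/3 + 26.5^2/3) - 3*14
     = 0.065934 * 659.417 - 42
     = 1.478022.
Step 4: Ties present; correction factor C = 1 - 12/(13^3 - 13) = 0.994505. Corrected H = 1.478022 / 0.994505 = 1.486188.
Step 5: Under H0, H ~ chi^2(3); p-value = 0.685462.
Step 6: alpha = 0.05. fail to reject H0.

H = 1.4862, df = 3, p = 0.685462, fail to reject H0.


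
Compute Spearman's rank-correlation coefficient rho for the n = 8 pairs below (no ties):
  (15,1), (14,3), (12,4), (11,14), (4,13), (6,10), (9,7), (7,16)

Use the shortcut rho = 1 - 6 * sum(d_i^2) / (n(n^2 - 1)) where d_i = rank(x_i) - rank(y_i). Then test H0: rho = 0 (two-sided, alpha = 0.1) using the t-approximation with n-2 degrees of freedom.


Step 1: Rank x and y separately (midranks; no ties here).
rank(x): 15->8, 14->7, 12->6, 11->5, 4->1, 6->2, 9->4, 7->3
rank(y): 1->1, 3->2, 4->3, 14->7, 13->6, 10->5, 7->4, 16->8
Step 2: d_i = R_x(i) - R_y(i); compute d_i^2.
  (8-1)^2=49, (7-2)^2=25, (6-3)^2=9, (5-7)^2=4, (1-6)^2=25, (2-5)^2=9, (4-4)^2=0, (3-8)^2=25
sum(d^2) = 146.
Step 3: rho = 1 - 6*146 / (8*(8^2 - 1)) = 1 - 876/504 = -0.738095.
Step 4: Under H0, t = rho * sqrt((n-2)/(1-rho^2)) = -2.6797 ~ t(6).
Step 5: Two-sided p-value from the t-distribution with 6 df = 0.036553.
Step 6: alpha = 0.1. reject H0.

rho = -0.7381, p = 0.036553, reject H0 at alpha = 0.1.


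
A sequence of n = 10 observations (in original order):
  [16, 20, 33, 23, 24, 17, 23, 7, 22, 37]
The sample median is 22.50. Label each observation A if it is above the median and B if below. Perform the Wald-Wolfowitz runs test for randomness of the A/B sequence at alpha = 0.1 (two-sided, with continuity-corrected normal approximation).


Step 1: Compute median = 22.50; label A = above, B = below.
Labels in order: BBAAABABBA  (n_A = 5, n_B = 5)
Step 2: Count runs R = 6.
Step 3: Under H0 (random ordering), E[R] = 2*n_A*n_B/(n_A+n_B) + 1 = 2*5*5/10 + 1 = 6.0000.
        Var[R] = 2*n_A*n_B*(2*n_A*n_B - n_A - n_B) / ((n_A+n_B)^2 * (n_A+n_B-1)) = 2000/900 = 2.2222.
        SD[R] = 1.4907.
Step 4: R = E[R], so z = 0 with no continuity correction.
Step 5: Two-sided p-value via normal approximation = 2*(1 - Phi(|z|)) = 1.000000.
Step 6: alpha = 0.1. fail to reject H0.

R = 6, z = 0.0000, p = 1.000000, fail to reject H0.


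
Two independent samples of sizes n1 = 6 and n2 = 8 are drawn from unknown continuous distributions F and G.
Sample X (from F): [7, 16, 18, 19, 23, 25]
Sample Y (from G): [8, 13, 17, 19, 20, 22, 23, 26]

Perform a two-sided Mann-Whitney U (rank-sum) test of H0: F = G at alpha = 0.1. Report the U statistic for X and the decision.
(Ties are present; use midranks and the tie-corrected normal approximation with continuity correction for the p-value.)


Step 1: Combine and sort all 14 observations; assign midranks.
sorted (value, group): (7,X), (8,Y), (13,Y), (16,X), (17,Y), (18,X), (19,X), (19,Y), (20,Y), (22,Y), (23,X), (23,Y), (25,X), (26,Y)
ranks: 7->1, 8->2, 13->3, 16->4, 17->5, 18->6, 19->7.5, 19->7.5, 20->9, 22->10, 23->11.5, 23->11.5, 25->13, 26->14
Step 2: Rank sum for X: R1 = 1 + 4 + 6 + 7.5 + 11.5 + 13 = 43.
Step 3: U_X = R1 - n1(n1+1)/2 = 43 - 6*7/2 = 43 - 21 = 22.
       U_Y = n1*n2 - U_X = 48 - 22 = 26.
Step 4: Ties are present, so use the tie-corrected normal approximation (with continuity correction) for the p-value.
Step 5: p-value = 0.846116; compare to alpha = 0.1. fail to reject H0.

U_X = 22, p = 0.846116, fail to reject H0 at alpha = 0.1.


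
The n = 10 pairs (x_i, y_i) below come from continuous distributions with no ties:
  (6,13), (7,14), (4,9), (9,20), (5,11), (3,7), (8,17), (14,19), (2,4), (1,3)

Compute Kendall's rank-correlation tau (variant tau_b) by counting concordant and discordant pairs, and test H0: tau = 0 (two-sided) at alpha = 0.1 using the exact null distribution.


Step 1: Enumerate the 45 unordered pairs (i,j) with i<j and classify each by sign(x_j-x_i) * sign(y_j-y_i).
  (1,2):dx=+1,dy=+1->C; (1,3):dx=-2,dy=-4->C; (1,4):dx=+3,dy=+7->C; (1,5):dx=-1,dy=-2->C
  (1,6):dx=-3,dy=-6->C; (1,7):dx=+2,dy=+4->C; (1,8):dx=+8,dy=+6->C; (1,9):dx=-4,dy=-9->C
  (1,10):dx=-5,dy=-10->C; (2,3):dx=-3,dy=-5->C; (2,4):dx=+2,dy=+6->C; (2,5):dx=-2,dy=-3->C
  (2,6):dx=-4,dy=-7->C; (2,7):dx=+1,dy=+3->C; (2,8):dx=+7,dy=+5->C; (2,9):dx=-5,dy=-10->C
  (2,10):dx=-6,dy=-11->C; (3,4):dx=+5,dy=+11->C; (3,5):dx=+1,dy=+2->C; (3,6):dx=-1,dy=-2->C
  (3,7):dx=+4,dy=+8->C; (3,8):dx=+10,dy=+10->C; (3,9):dx=-2,dy=-5->C; (3,10):dx=-3,dy=-6->C
  (4,5):dx=-4,dy=-9->C; (4,6):dx=-6,dy=-13->C; (4,7):dx=-1,dy=-3->C; (4,8):dx=+5,dy=-1->D
  (4,9):dx=-7,dy=-16->C; (4,10):dx=-8,dy=-17->C; (5,6):dx=-2,dy=-4->C; (5,7):dx=+3,dy=+6->C
  (5,8):dx=+9,dy=+8->C; (5,9):dx=-3,dy=-7->C; (5,10):dx=-4,dy=-8->C; (6,7):dx=+5,dy=+10->C
  (6,8):dx=+11,dy=+12->C; (6,9):dx=-1,dy=-3->C; (6,10):dx=-2,dy=-4->C; (7,8):dx=+6,dy=+2->C
  (7,9):dx=-6,dy=-13->C; (7,10):dx=-7,dy=-14->C; (8,9):dx=-12,dy=-15->C; (8,10):dx=-13,dy=-16->C
  (9,10):dx=-1,dy=-1->C
Step 2: C = 44, D = 1, total pairs = 45.
Step 3: tau = (C - D)/(n(n-1)/2) = (44 - 1)/45 = 0.955556.
Step 4: Exact two-sided p-value (enumerate n! = 3628800 permutations of y under H0): p = 0.000006.
Step 5: alpha = 0.1. reject H0.

tau_b = 0.9556 (C=44, D=1), p = 0.000006, reject H0.


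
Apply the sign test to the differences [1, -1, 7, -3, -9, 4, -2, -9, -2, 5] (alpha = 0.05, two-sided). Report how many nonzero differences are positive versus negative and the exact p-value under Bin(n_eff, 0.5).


Step 1: Discard zero differences. Original n = 10; n_eff = number of nonzero differences = 10.
Nonzero differences (with sign): +1, -1, +7, -3, -9, +4, -2, -9, -2, +5
Step 2: Count signs: positive = 4, negative = 6.
Step 3: Under H0: P(positive) = 0.5, so the number of positives S ~ Bin(10, 0.5).
Step 4: Two-sided exact p-value = sum of Bin(10,0.5) probabilities at or below the observed probability = 0.753906.
Step 5: alpha = 0.05. fail to reject H0.

n_eff = 10, pos = 4, neg = 6, p = 0.753906, fail to reject H0.


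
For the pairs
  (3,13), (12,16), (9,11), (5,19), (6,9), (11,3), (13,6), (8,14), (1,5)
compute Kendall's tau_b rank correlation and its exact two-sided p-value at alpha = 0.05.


Step 1: Enumerate the 36 unordered pairs (i,j) with i<j and classify each by sign(x_j-x_i) * sign(y_j-y_i).
  (1,2):dx=+9,dy=+3->C; (1,3):dx=+6,dy=-2->D; (1,4):dx=+2,dy=+6->C; (1,5):dx=+3,dy=-4->D
  (1,6):dx=+8,dy=-10->D; (1,7):dx=+10,dy=-7->D; (1,8):dx=+5,dy=+1->C; (1,9):dx=-2,dy=-8->C
  (2,3):dx=-3,dy=-5->C; (2,4):dx=-7,dy=+3->D; (2,5):dx=-6,dy=-7->C; (2,6):dx=-1,dy=-13->C
  (2,7):dx=+1,dy=-10->D; (2,8):dx=-4,dy=-2->C; (2,9):dx=-11,dy=-11->C; (3,4):dx=-4,dy=+8->D
  (3,5):dx=-3,dy=-2->C; (3,6):dx=+2,dy=-8->D; (3,7):dx=+4,dy=-5->D; (3,8):dx=-1,dy=+3->D
  (3,9):dx=-8,dy=-6->C; (4,5):dx=+1,dy=-10->D; (4,6):dx=+6,dy=-16->D; (4,7):dx=+8,dy=-13->D
  (4,8):dx=+3,dy=-5->D; (4,9):dx=-4,dy=-14->C; (5,6):dx=+5,dy=-6->D; (5,7):dx=+7,dy=-3->D
  (5,8):dx=+2,dy=+5->C; (5,9):dx=-5,dy=-4->C; (6,7):dx=+2,dy=+3->C; (6,8):dx=-3,dy=+11->D
  (6,9):dx=-10,dy=+2->D; (7,8):dx=-5,dy=+8->D; (7,9):dx=-12,dy=-1->C; (8,9):dx=-7,dy=-9->C
Step 2: C = 17, D = 19, total pairs = 36.
Step 3: tau = (C - D)/(n(n-1)/2) = (17 - 19)/36 = -0.055556.
Step 4: Exact two-sided p-value (enumerate n! = 362880 permutations of y under H0): p = 0.919455.
Step 5: alpha = 0.05. fail to reject H0.

tau_b = -0.0556 (C=17, D=19), p = 0.919455, fail to reject H0.


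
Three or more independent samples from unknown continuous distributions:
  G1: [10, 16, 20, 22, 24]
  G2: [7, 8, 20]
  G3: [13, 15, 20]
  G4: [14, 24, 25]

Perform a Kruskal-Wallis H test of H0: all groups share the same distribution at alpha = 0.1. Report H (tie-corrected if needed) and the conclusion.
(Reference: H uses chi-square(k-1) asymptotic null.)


Step 1: Combine all N = 14 observations and assign midranks.
sorted (value, group, rank): (7,G2,1), (8,G2,2), (10,G1,3), (13,G3,4), (14,G4,5), (15,G3,6), (16,G1,7), (20,G1,9), (20,G2,9), (20,G3,9), (22,G1,11), (24,G1,12.5), (24,G4,12.5), (25,G4,14)
Step 2: Sum ranks within each group.
R_1 = 42.5 (n_1 = 5)
R_2 = 12 (n_2 = 3)
R_3 = 19 (n_3 = 3)
R_4 = 31.5 (n_4 = 3)
Step 3: H = 12/(N(N+1)) * sum(R_i^2/n_i) - 3(N+1)
     = 12/(14*15) * (42.5^2/5 + 12^2/3 + 19^2/3 + 31.5^2/3) - 3*15
     = 0.057143 * 860.333 - 45
     = 4.161905.
Step 4: Ties present; correction factor C = 1 - 30/(14^3 - 14) = 0.989011. Corrected H = 4.161905 / 0.989011 = 4.208148.
Step 5: Under H0, H ~ chi^2(3); p-value = 0.239847.
Step 6: alpha = 0.1. fail to reject H0.

H = 4.2081, df = 3, p = 0.239847, fail to reject H0.


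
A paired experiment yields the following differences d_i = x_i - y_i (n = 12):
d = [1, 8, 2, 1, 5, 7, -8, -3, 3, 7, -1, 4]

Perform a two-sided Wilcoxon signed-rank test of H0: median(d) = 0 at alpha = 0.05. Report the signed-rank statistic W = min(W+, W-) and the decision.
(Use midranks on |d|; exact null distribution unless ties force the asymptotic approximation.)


Step 1: Drop any zero differences (none here) and take |d_i|.
|d| = [1, 8, 2, 1, 5, 7, 8, 3, 3, 7, 1, 4]
Step 2: Midrank |d_i| (ties get averaged ranks).
ranks: |1|->2, |8|->11.5, |2|->4, |1|->2, |5|->8, |7|->9.5, |8|->11.5, |3|->5.5, |3|->5.5, |7|->9.5, |1|->2, |4|->7
Step 3: Attach original signs; sum ranks with positive sign and with negative sign.
W+ = 2 + 11.5 + 4 + 2 + 8 + 9.5 + 5.5 + 9.5 + 7 = 59
W- = 11.5 + 5.5 + 2 = 19
(Check: W+ + W- = 78 should equal n(n+1)/2 = 78.)
Step 4: Test statistic W = min(W+, W-) = 19.
Step 5: Ties in |d|, so use the tie-corrected normal approximation.
        E[W] = n(n+1)/4 = 12*13/4 = 39.
        Tie groups: |d|=1 (t=3), |d|=3 (t=2), |d|=7 (t=2), |d|=8 (t=2); sum(t^3 - t) = 42.
        Var[W] = n(n+1)(2n+1)/24 - sum(t^3-t)/48 = 3900/24 - 42/48 = 161.625.
        z = (W - E[W]) / sqrt(Var[W]) = (19 - 39) / 12.7132 = -1.5732.
        Two-sided p = 2*Phi(z) = 0.115679.
Step 6: alpha = 0.05. fail to reject H0.

W+ = 59, W- = 19, W = min = 19, p = 0.115679, fail to reject H0.


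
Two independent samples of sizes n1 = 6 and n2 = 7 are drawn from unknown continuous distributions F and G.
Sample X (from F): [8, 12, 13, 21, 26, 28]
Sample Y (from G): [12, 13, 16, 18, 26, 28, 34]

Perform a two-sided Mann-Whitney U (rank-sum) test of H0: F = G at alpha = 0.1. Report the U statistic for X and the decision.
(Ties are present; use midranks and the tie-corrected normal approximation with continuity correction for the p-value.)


Step 1: Combine and sort all 13 observations; assign midranks.
sorted (value, group): (8,X), (12,X), (12,Y), (13,X), (13,Y), (16,Y), (18,Y), (21,X), (26,X), (26,Y), (28,X), (28,Y), (34,Y)
ranks: 8->1, 12->2.5, 12->2.5, 13->4.5, 13->4.5, 16->6, 18->7, 21->8, 26->9.5, 26->9.5, 28->11.5, 28->11.5, 34->13
Step 2: Rank sum for X: R1 = 1 + 2.5 + 4.5 + 8 + 9.5 + 11.5 = 37.
Step 3: U_X = R1 - n1(n1+1)/2 = 37 - 6*7/2 = 37 - 21 = 16.
       U_Y = n1*n2 - U_X = 42 - 16 = 26.
Step 4: Ties are present, so use the tie-corrected normal approximation (with continuity correction) for the p-value.
Step 5: p-value = 0.518008; compare to alpha = 0.1. fail to reject H0.

U_X = 16, p = 0.518008, fail to reject H0 at alpha = 0.1.


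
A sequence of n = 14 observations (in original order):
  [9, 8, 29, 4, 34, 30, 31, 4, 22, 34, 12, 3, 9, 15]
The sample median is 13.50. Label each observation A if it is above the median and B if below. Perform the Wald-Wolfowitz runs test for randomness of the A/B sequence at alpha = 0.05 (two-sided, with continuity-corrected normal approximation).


Step 1: Compute median = 13.50; label A = above, B = below.
Labels in order: BBABAAABAABBBA  (n_A = 7, n_B = 7)
Step 2: Count runs R = 8.
Step 3: Under H0 (random ordering), E[R] = 2*n_A*n_B/(n_A+n_B) + 1 = 2*7*7/14 + 1 = 8.0000.
        Var[R] = 2*n_A*n_B*(2*n_A*n_B - n_A - n_B) / ((n_A+n_B)^2 * (n_A+n_B-1)) = 8232/2548 = 3.2308.
        SD[R] = 1.7974.
Step 4: R = E[R], so z = 0 with no continuity correction.
Step 5: Two-sided p-value via normal approximation = 2*(1 - Phi(|z|)) = 1.000000.
Step 6: alpha = 0.05. fail to reject H0.

R = 8, z = 0.0000, p = 1.000000, fail to reject H0.


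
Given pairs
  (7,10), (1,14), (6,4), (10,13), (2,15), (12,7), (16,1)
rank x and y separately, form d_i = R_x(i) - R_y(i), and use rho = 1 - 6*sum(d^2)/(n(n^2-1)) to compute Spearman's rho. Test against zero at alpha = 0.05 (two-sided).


Step 1: Rank x and y separately (midranks; no ties here).
rank(x): 7->4, 1->1, 6->3, 10->5, 2->2, 12->6, 16->7
rank(y): 10->4, 14->6, 4->2, 13->5, 15->7, 7->3, 1->1
Step 2: d_i = R_x(i) - R_y(i); compute d_i^2.
  (4-4)^2=0, (1-6)^2=25, (3-2)^2=1, (5-5)^2=0, (2-7)^2=25, (6-3)^2=9, (7-1)^2=36
sum(d^2) = 96.
Step 3: rho = 1 - 6*96 / (7*(7^2 - 1)) = 1 - 576/336 = -0.714286.
Step 4: Under H0, t = rho * sqrt((n-2)/(1-rho^2)) = -2.2822 ~ t(5).
Step 5: Two-sided p-value from the t-distribution with 5 df = 0.071344.
Step 6: alpha = 0.05. fail to reject H0.

rho = -0.7143, p = 0.071344, fail to reject H0 at alpha = 0.05.


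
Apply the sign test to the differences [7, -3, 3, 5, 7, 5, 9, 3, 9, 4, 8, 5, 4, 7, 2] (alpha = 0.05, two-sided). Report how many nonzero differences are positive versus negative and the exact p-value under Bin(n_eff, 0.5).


Step 1: Discard zero differences. Original n = 15; n_eff = number of nonzero differences = 15.
Nonzero differences (with sign): +7, -3, +3, +5, +7, +5, +9, +3, +9, +4, +8, +5, +4, +7, +2
Step 2: Count signs: positive = 14, negative = 1.
Step 3: Under H0: P(positive) = 0.5, so the number of positives S ~ Bin(15, 0.5).
Step 4: Two-sided exact p-value = sum of Bin(15,0.5) probabilities at or below the observed probability = 0.000977.
Step 5: alpha = 0.05. reject H0.

n_eff = 15, pos = 14, neg = 1, p = 0.000977, reject H0.


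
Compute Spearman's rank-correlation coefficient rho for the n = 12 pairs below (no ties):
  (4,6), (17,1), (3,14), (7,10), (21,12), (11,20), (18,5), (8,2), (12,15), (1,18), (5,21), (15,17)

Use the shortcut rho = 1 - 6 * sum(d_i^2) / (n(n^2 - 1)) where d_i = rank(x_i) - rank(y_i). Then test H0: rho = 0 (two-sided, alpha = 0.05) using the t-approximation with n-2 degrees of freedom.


Step 1: Rank x and y separately (midranks; no ties here).
rank(x): 4->3, 17->10, 3->2, 7->5, 21->12, 11->7, 18->11, 8->6, 12->8, 1->1, 5->4, 15->9
rank(y): 6->4, 1->1, 14->7, 10->5, 12->6, 20->11, 5->3, 2->2, 15->8, 18->10, 21->12, 17->9
Step 2: d_i = R_x(i) - R_y(i); compute d_i^2.
  (3-4)^2=1, (10-1)^2=81, (2-7)^2=25, (5-5)^2=0, (12-6)^2=36, (7-11)^2=16, (11-3)^2=64, (6-2)^2=16, (8-8)^2=0, (1-10)^2=81, (4-12)^2=64, (9-9)^2=0
sum(d^2) = 384.
Step 3: rho = 1 - 6*384 / (12*(12^2 - 1)) = 1 - 2304/1716 = -0.342657.
Step 4: Under H0, t = rho * sqrt((n-2)/(1-rho^2)) = -1.1534 ~ t(10).
Step 5: Two-sided p-value from the t-distribution with 10 df = 0.275567.
Step 6: alpha = 0.05. fail to reject H0.

rho = -0.3427, p = 0.275567, fail to reject H0 at alpha = 0.05.


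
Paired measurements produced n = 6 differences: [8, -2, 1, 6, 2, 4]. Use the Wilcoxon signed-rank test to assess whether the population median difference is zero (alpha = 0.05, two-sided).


Step 1: Drop any zero differences (none here) and take |d_i|.
|d| = [8, 2, 1, 6, 2, 4]
Step 2: Midrank |d_i| (ties get averaged ranks).
ranks: |8|->6, |2|->2.5, |1|->1, |6|->5, |2|->2.5, |4|->4
Step 3: Attach original signs; sum ranks with positive sign and with negative sign.
W+ = 6 + 1 + 5 + 2.5 + 4 = 18.5
W- = 2.5 = 2.5
(Check: W+ + W- = 21 should equal n(n+1)/2 = 21.)
Step 4: Test statistic W = min(W+, W-) = 2.5.
Step 5: Ties in |d|, so use the tie-corrected normal approximation.
        E[W] = n(n+1)/4 = 6*7/4 = 10.5.
        Tie groups: |d|=2 (t=2); sum(t^3 - t) = 6.
        Var[W] = n(n+1)(2n+1)/24 - sum(t^3-t)/48 = 546/24 - 6/48 = 22.625.
        z = (W - E[W]) / sqrt(Var[W]) = (2.5 - 10.5) / 4.7566 = -1.6819.
        Two-sided p = 2*Phi(z) = 0.092592.
Step 6: alpha = 0.05. fail to reject H0.

W+ = 18.5, W- = 2.5, W = min = 2.5, p = 0.092592, fail to reject H0.


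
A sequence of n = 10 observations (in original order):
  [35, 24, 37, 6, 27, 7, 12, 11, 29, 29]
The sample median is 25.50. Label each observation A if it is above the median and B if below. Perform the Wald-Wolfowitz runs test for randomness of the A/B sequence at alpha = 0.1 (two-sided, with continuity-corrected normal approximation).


Step 1: Compute median = 25.50; label A = above, B = below.
Labels in order: ABABABBBAA  (n_A = 5, n_B = 5)
Step 2: Count runs R = 7.
Step 3: Under H0 (random ordering), E[R] = 2*n_A*n_B/(n_A+n_B) + 1 = 2*5*5/10 + 1 = 6.0000.
        Var[R] = 2*n_A*n_B*(2*n_A*n_B - n_A - n_B) / ((n_A+n_B)^2 * (n_A+n_B-1)) = 2000/900 = 2.2222.
        SD[R] = 1.4907.
Step 4: Continuity-corrected z = (R - 0.5 - E[R]) / SD[R] = (7 - 0.5 - 6.0000) / 1.4907 = 0.3354.
Step 5: Two-sided p-value via normal approximation = 2*(1 - Phi(|z|)) = 0.737316.
Step 6: alpha = 0.1. fail to reject H0.

R = 7, z = 0.3354, p = 0.737316, fail to reject H0.


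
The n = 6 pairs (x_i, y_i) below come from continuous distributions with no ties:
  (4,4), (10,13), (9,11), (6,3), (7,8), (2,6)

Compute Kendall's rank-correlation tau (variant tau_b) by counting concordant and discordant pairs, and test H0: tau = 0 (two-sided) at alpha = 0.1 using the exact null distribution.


Step 1: Enumerate the 15 unordered pairs (i,j) with i<j and classify each by sign(x_j-x_i) * sign(y_j-y_i).
  (1,2):dx=+6,dy=+9->C; (1,3):dx=+5,dy=+7->C; (1,4):dx=+2,dy=-1->D; (1,5):dx=+3,dy=+4->C
  (1,6):dx=-2,dy=+2->D; (2,3):dx=-1,dy=-2->C; (2,4):dx=-4,dy=-10->C; (2,5):dx=-3,dy=-5->C
  (2,6):dx=-8,dy=-7->C; (3,4):dx=-3,dy=-8->C; (3,5):dx=-2,dy=-3->C; (3,6):dx=-7,dy=-5->C
  (4,5):dx=+1,dy=+5->C; (4,6):dx=-4,dy=+3->D; (5,6):dx=-5,dy=-2->C
Step 2: C = 12, D = 3, total pairs = 15.
Step 3: tau = (C - D)/(n(n-1)/2) = (12 - 3)/15 = 0.600000.
Step 4: Exact two-sided p-value (enumerate n! = 720 permutations of y under H0): p = 0.136111.
Step 5: alpha = 0.1. fail to reject H0.

tau_b = 0.6000 (C=12, D=3), p = 0.136111, fail to reject H0.


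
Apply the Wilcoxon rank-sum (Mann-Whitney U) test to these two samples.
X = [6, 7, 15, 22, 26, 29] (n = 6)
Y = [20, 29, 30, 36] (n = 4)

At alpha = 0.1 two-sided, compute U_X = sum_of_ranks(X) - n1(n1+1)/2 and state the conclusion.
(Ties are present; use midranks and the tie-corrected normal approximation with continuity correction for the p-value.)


Step 1: Combine and sort all 10 observations; assign midranks.
sorted (value, group): (6,X), (7,X), (15,X), (20,Y), (22,X), (26,X), (29,X), (29,Y), (30,Y), (36,Y)
ranks: 6->1, 7->2, 15->3, 20->4, 22->5, 26->6, 29->7.5, 29->7.5, 30->9, 36->10
Step 2: Rank sum for X: R1 = 1 + 2 + 3 + 5 + 6 + 7.5 = 24.5.
Step 3: U_X = R1 - n1(n1+1)/2 = 24.5 - 6*7/2 = 24.5 - 21 = 3.5.
       U_Y = n1*n2 - U_X = 24 - 3.5 = 20.5.
Step 4: Ties are present, so use the tie-corrected normal approximation (with continuity correction) for the p-value.
Step 5: p-value = 0.087118; compare to alpha = 0.1. reject H0.

U_X = 3.5, p = 0.087118, reject H0 at alpha = 0.1.


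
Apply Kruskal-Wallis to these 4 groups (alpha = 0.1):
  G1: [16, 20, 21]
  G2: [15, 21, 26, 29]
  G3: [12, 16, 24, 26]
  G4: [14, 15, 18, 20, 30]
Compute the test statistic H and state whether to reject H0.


Step 1: Combine all N = 16 observations and assign midranks.
sorted (value, group, rank): (12,G3,1), (14,G4,2), (15,G2,3.5), (15,G4,3.5), (16,G1,5.5), (16,G3,5.5), (18,G4,7), (20,G1,8.5), (20,G4,8.5), (21,G1,10.5), (21,G2,10.5), (24,G3,12), (26,G2,13.5), (26,G3,13.5), (29,G2,15), (30,G4,16)
Step 2: Sum ranks within each group.
R_1 = 24.5 (n_1 = 3)
R_2 = 42.5 (n_2 = 4)
R_3 = 32 (n_3 = 4)
R_4 = 37 (n_4 = 5)
Step 3: H = 12/(N(N+1)) * sum(R_i^2/n_i) - 3(N+1)
     = 12/(16*17) * (24.5^2/3 + 42.5^2/4 + 32^2/4 + 37^2/5) - 3*17
     = 0.044118 * 1181.45 - 51
     = 1.122610.
Step 4: Ties present; correction factor C = 1 - 30/(16^3 - 16) = 0.992647. Corrected H = 1.122610 / 0.992647 = 1.130926.
Step 5: Under H0, H ~ chi^2(3); p-value = 0.769614.
Step 6: alpha = 0.1. fail to reject H0.

H = 1.1309, df = 3, p = 0.769614, fail to reject H0.


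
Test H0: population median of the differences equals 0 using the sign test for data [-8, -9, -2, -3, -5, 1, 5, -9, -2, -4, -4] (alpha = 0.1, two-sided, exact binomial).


Step 1: Discard zero differences. Original n = 11; n_eff = number of nonzero differences = 11.
Nonzero differences (with sign): -8, -9, -2, -3, -5, +1, +5, -9, -2, -4, -4
Step 2: Count signs: positive = 2, negative = 9.
Step 3: Under H0: P(positive) = 0.5, so the number of positives S ~ Bin(11, 0.5).
Step 4: Two-sided exact p-value = sum of Bin(11,0.5) probabilities at or below the observed probability = 0.065430.
Step 5: alpha = 0.1. reject H0.

n_eff = 11, pos = 2, neg = 9, p = 0.065430, reject H0.


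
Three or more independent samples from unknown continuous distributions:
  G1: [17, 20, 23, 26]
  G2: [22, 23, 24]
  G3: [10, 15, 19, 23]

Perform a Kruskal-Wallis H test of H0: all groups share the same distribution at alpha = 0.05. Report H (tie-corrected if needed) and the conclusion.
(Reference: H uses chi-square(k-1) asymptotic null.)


Step 1: Combine all N = 11 observations and assign midranks.
sorted (value, group, rank): (10,G3,1), (15,G3,2), (17,G1,3), (19,G3,4), (20,G1,5), (22,G2,6), (23,G1,8), (23,G2,8), (23,G3,8), (24,G2,10), (26,G1,11)
Step 2: Sum ranks within each group.
R_1 = 27 (n_1 = 4)
R_2 = 24 (n_2 = 3)
R_3 = 15 (n_3 = 4)
Step 3: H = 12/(N(N+1)) * sum(R_i^2/n_i) - 3(N+1)
     = 12/(11*12) * (27^2/4 + 24^2/3 + 15^2/4) - 3*12
     = 0.090909 * 430.5 - 36
     = 3.136364.
Step 4: Ties present; correction factor C = 1 - 24/(11^3 - 11) = 0.981818. Corrected H = 3.136364 / 0.981818 = 3.194444.
Step 5: Under H0, H ~ chi^2(2); p-value = 0.202458.
Step 6: alpha = 0.05. fail to reject H0.

H = 3.1944, df = 2, p = 0.202458, fail to reject H0.


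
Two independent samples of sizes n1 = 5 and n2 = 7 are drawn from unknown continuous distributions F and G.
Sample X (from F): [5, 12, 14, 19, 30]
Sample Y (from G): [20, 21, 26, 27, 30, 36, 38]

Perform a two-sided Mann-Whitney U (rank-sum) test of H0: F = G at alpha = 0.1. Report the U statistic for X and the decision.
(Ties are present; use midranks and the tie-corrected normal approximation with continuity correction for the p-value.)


Step 1: Combine and sort all 12 observations; assign midranks.
sorted (value, group): (5,X), (12,X), (14,X), (19,X), (20,Y), (21,Y), (26,Y), (27,Y), (30,X), (30,Y), (36,Y), (38,Y)
ranks: 5->1, 12->2, 14->3, 19->4, 20->5, 21->6, 26->7, 27->8, 30->9.5, 30->9.5, 36->11, 38->12
Step 2: Rank sum for X: R1 = 1 + 2 + 3 + 4 + 9.5 = 19.5.
Step 3: U_X = R1 - n1(n1+1)/2 = 19.5 - 5*6/2 = 19.5 - 15 = 4.5.
       U_Y = n1*n2 - U_X = 35 - 4.5 = 30.5.
Step 4: Ties are present, so use the tie-corrected normal approximation (with continuity correction) for the p-value.
Step 5: p-value = 0.041997; compare to alpha = 0.1. reject H0.

U_X = 4.5, p = 0.041997, reject H0 at alpha = 0.1.


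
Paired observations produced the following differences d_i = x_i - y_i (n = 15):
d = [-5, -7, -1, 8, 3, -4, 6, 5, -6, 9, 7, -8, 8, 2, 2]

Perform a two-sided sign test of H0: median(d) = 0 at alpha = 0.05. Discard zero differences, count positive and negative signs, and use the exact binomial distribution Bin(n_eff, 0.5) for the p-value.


Step 1: Discard zero differences. Original n = 15; n_eff = number of nonzero differences = 15.
Nonzero differences (with sign): -5, -7, -1, +8, +3, -4, +6, +5, -6, +9, +7, -8, +8, +2, +2
Step 2: Count signs: positive = 9, negative = 6.
Step 3: Under H0: P(positive) = 0.5, so the number of positives S ~ Bin(15, 0.5).
Step 4: Two-sided exact p-value = sum of Bin(15,0.5) probabilities at or below the observed probability = 0.607239.
Step 5: alpha = 0.05. fail to reject H0.

n_eff = 15, pos = 9, neg = 6, p = 0.607239, fail to reject H0.


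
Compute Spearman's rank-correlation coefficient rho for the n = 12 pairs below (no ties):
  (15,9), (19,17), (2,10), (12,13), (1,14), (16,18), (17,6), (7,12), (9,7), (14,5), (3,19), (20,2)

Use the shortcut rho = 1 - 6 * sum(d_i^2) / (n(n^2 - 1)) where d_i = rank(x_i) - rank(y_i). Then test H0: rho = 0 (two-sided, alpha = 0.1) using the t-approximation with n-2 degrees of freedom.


Step 1: Rank x and y separately (midranks; no ties here).
rank(x): 15->8, 19->11, 2->2, 12->6, 1->1, 16->9, 17->10, 7->4, 9->5, 14->7, 3->3, 20->12
rank(y): 9->5, 17->10, 10->6, 13->8, 14->9, 18->11, 6->3, 12->7, 7->4, 5->2, 19->12, 2->1
Step 2: d_i = R_x(i) - R_y(i); compute d_i^2.
  (8-5)^2=9, (11-10)^2=1, (2-6)^2=16, (6-8)^2=4, (1-9)^2=64, (9-11)^2=4, (10-3)^2=49, (4-7)^2=9, (5-4)^2=1, (7-2)^2=25, (3-12)^2=81, (12-1)^2=121
sum(d^2) = 384.
Step 3: rho = 1 - 6*384 / (12*(12^2 - 1)) = 1 - 2304/1716 = -0.342657.
Step 4: Under H0, t = rho * sqrt((n-2)/(1-rho^2)) = -1.1534 ~ t(10).
Step 5: Two-sided p-value from the t-distribution with 10 df = 0.275567.
Step 6: alpha = 0.1. fail to reject H0.

rho = -0.3427, p = 0.275567, fail to reject H0 at alpha = 0.1.


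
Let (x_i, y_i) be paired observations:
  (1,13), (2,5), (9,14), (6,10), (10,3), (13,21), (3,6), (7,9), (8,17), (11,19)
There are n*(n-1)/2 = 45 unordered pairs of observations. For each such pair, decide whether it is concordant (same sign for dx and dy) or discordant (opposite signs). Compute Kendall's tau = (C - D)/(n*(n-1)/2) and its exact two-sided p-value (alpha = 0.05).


Step 1: Enumerate the 45 unordered pairs (i,j) with i<j and classify each by sign(x_j-x_i) * sign(y_j-y_i).
  (1,2):dx=+1,dy=-8->D; (1,3):dx=+8,dy=+1->C; (1,4):dx=+5,dy=-3->D; (1,5):dx=+9,dy=-10->D
  (1,6):dx=+12,dy=+8->C; (1,7):dx=+2,dy=-7->D; (1,8):dx=+6,dy=-4->D; (1,9):dx=+7,dy=+4->C
  (1,10):dx=+10,dy=+6->C; (2,3):dx=+7,dy=+9->C; (2,4):dx=+4,dy=+5->C; (2,5):dx=+8,dy=-2->D
  (2,6):dx=+11,dy=+16->C; (2,7):dx=+1,dy=+1->C; (2,8):dx=+5,dy=+4->C; (2,9):dx=+6,dy=+12->C
  (2,10):dx=+9,dy=+14->C; (3,4):dx=-3,dy=-4->C; (3,5):dx=+1,dy=-11->D; (3,6):dx=+4,dy=+7->C
  (3,7):dx=-6,dy=-8->C; (3,8):dx=-2,dy=-5->C; (3,9):dx=-1,dy=+3->D; (3,10):dx=+2,dy=+5->C
  (4,5):dx=+4,dy=-7->D; (4,6):dx=+7,dy=+11->C; (4,7):dx=-3,dy=-4->C; (4,8):dx=+1,dy=-1->D
  (4,9):dx=+2,dy=+7->C; (4,10):dx=+5,dy=+9->C; (5,6):dx=+3,dy=+18->C; (5,7):dx=-7,dy=+3->D
  (5,8):dx=-3,dy=+6->D; (5,9):dx=-2,dy=+14->D; (5,10):dx=+1,dy=+16->C; (6,7):dx=-10,dy=-15->C
  (6,8):dx=-6,dy=-12->C; (6,9):dx=-5,dy=-4->C; (6,10):dx=-2,dy=-2->C; (7,8):dx=+4,dy=+3->C
  (7,9):dx=+5,dy=+11->C; (7,10):dx=+8,dy=+13->C; (8,9):dx=+1,dy=+8->C; (8,10):dx=+4,dy=+10->C
  (9,10):dx=+3,dy=+2->C
Step 2: C = 32, D = 13, total pairs = 45.
Step 3: tau = (C - D)/(n(n-1)/2) = (32 - 13)/45 = 0.422222.
Step 4: Exact two-sided p-value (enumerate n! = 3628800 permutations of y under H0): p = 0.108313.
Step 5: alpha = 0.05. fail to reject H0.

tau_b = 0.4222 (C=32, D=13), p = 0.108313, fail to reject H0.


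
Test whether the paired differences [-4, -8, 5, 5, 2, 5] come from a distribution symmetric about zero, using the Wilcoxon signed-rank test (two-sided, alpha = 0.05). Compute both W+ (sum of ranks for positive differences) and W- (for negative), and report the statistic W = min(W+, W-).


Step 1: Drop any zero differences (none here) and take |d_i|.
|d| = [4, 8, 5, 5, 2, 5]
Step 2: Midrank |d_i| (ties get averaged ranks).
ranks: |4|->2, |8|->6, |5|->4, |5|->4, |2|->1, |5|->4
Step 3: Attach original signs; sum ranks with positive sign and with negative sign.
W+ = 4 + 4 + 1 + 4 = 13
W- = 2 + 6 = 8
(Check: W+ + W- = 21 should equal n(n+1)/2 = 21.)
Step 4: Test statistic W = min(W+, W-) = 8.
Step 5: Ties in |d|, so use the tie-corrected normal approximation.
        E[W] = n(n+1)/4 = 6*7/4 = 10.5.
        Tie groups: |d|=5 (t=3); sum(t^3 - t) = 24.
        Var[W] = n(n+1)(2n+1)/24 - sum(t^3-t)/48 = 546/24 - 24/48 = 22.25.
        z = (W - E[W]) / sqrt(Var[W]) = (8 - 10.5) / 4.7170 = -0.5300.
        Two-sided p = 2*Phi(z) = 0.596113.
Step 6: alpha = 0.05. fail to reject H0.

W+ = 13, W- = 8, W = min = 8, p = 0.596113, fail to reject H0.


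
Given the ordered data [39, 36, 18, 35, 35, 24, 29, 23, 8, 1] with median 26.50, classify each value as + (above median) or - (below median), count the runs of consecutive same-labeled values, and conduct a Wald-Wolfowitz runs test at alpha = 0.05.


Step 1: Compute median = 26.50; label A = above, B = below.
Labels in order: AABAABABBB  (n_A = 5, n_B = 5)
Step 2: Count runs R = 6.
Step 3: Under H0 (random ordering), E[R] = 2*n_A*n_B/(n_A+n_B) + 1 = 2*5*5/10 + 1 = 6.0000.
        Var[R] = 2*n_A*n_B*(2*n_A*n_B - n_A - n_B) / ((n_A+n_B)^2 * (n_A+n_B-1)) = 2000/900 = 2.2222.
        SD[R] = 1.4907.
Step 4: R = E[R], so z = 0 with no continuity correction.
Step 5: Two-sided p-value via normal approximation = 2*(1 - Phi(|z|)) = 1.000000.
Step 6: alpha = 0.05. fail to reject H0.

R = 6, z = 0.0000, p = 1.000000, fail to reject H0.


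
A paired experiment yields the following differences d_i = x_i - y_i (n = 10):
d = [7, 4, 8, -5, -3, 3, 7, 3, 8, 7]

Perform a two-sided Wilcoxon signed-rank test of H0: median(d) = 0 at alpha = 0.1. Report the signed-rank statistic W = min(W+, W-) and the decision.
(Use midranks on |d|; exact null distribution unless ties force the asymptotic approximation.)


Step 1: Drop any zero differences (none here) and take |d_i|.
|d| = [7, 4, 8, 5, 3, 3, 7, 3, 8, 7]
Step 2: Midrank |d_i| (ties get averaged ranks).
ranks: |7|->7, |4|->4, |8|->9.5, |5|->5, |3|->2, |3|->2, |7|->7, |3|->2, |8|->9.5, |7|->7
Step 3: Attach original signs; sum ranks with positive sign and with negative sign.
W+ = 7 + 4 + 9.5 + 2 + 7 + 2 + 9.5 + 7 = 48
W- = 5 + 2 = 7
(Check: W+ + W- = 55 should equal n(n+1)/2 = 55.)
Step 4: Test statistic W = min(W+, W-) = 7.
Step 5: Ties in |d|, so use the tie-corrected normal approximation.
        E[W] = n(n+1)/4 = 10*11/4 = 27.5.
        Tie groups: |d|=3 (t=3), |d|=7 (t=3), |d|=8 (t=2); sum(t^3 - t) = 54.
        Var[W] = n(n+1)(2n+1)/24 - sum(t^3-t)/48 = 2310/24 - 54/48 = 95.125.
        z = (W - E[W]) / sqrt(Var[W]) = (7 - 27.5) / 9.7532 = -2.1019.
        Two-sided p = 2*Phi(z) = 0.035564.
Step 6: alpha = 0.1. reject H0.

W+ = 48, W- = 7, W = min = 7, p = 0.035564, reject H0.


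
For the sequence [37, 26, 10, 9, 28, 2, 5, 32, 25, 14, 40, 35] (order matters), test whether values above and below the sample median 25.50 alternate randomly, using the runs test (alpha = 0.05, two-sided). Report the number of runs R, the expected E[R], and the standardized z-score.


Step 1: Compute median = 25.50; label A = above, B = below.
Labels in order: AABBABBABBAA  (n_A = 6, n_B = 6)
Step 2: Count runs R = 7.
Step 3: Under H0 (random ordering), E[R] = 2*n_A*n_B/(n_A+n_B) + 1 = 2*6*6/12 + 1 = 7.0000.
        Var[R] = 2*n_A*n_B*(2*n_A*n_B - n_A - n_B) / ((n_A+n_B)^2 * (n_A+n_B-1)) = 4320/1584 = 2.7273.
        SD[R] = 1.6514.
Step 4: R = E[R], so z = 0 with no continuity correction.
Step 5: Two-sided p-value via normal approximation = 2*(1 - Phi(|z|)) = 1.000000.
Step 6: alpha = 0.05. fail to reject H0.

R = 7, z = 0.0000, p = 1.000000, fail to reject H0.


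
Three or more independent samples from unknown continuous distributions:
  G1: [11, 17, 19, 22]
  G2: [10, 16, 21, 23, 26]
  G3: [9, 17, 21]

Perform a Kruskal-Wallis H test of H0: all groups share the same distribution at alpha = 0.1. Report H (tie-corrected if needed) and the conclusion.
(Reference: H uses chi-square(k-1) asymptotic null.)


Step 1: Combine all N = 12 observations and assign midranks.
sorted (value, group, rank): (9,G3,1), (10,G2,2), (11,G1,3), (16,G2,4), (17,G1,5.5), (17,G3,5.5), (19,G1,7), (21,G2,8.5), (21,G3,8.5), (22,G1,10), (23,G2,11), (26,G2,12)
Step 2: Sum ranks within each group.
R_1 = 25.5 (n_1 = 4)
R_2 = 37.5 (n_2 = 5)
R_3 = 15 (n_3 = 3)
Step 3: H = 12/(N(N+1)) * sum(R_i^2/n_i) - 3(N+1)
     = 12/(12*13) * (25.5^2/4 + 37.5^2/5 + 15^2/3) - 3*13
     = 0.076923 * 518.812 - 39
     = 0.908654.
Step 4: Ties present; correction factor C = 1 - 12/(12^3 - 12) = 0.993007. Corrected H = 0.908654 / 0.993007 = 0.915053.
Step 5: Under H0, H ~ chi^2(2); p-value = 0.632847.
Step 6: alpha = 0.1. fail to reject H0.

H = 0.9151, df = 2, p = 0.632847, fail to reject H0.


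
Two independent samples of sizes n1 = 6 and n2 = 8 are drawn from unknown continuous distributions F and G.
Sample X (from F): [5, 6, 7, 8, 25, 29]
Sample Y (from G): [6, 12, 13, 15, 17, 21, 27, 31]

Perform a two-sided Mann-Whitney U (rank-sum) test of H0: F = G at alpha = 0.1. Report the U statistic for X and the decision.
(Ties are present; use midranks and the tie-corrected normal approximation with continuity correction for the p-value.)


Step 1: Combine and sort all 14 observations; assign midranks.
sorted (value, group): (5,X), (6,X), (6,Y), (7,X), (8,X), (12,Y), (13,Y), (15,Y), (17,Y), (21,Y), (25,X), (27,Y), (29,X), (31,Y)
ranks: 5->1, 6->2.5, 6->2.5, 7->4, 8->5, 12->6, 13->7, 15->8, 17->9, 21->10, 25->11, 27->12, 29->13, 31->14
Step 2: Rank sum for X: R1 = 1 + 2.5 + 4 + 5 + 11 + 13 = 36.5.
Step 3: U_X = R1 - n1(n1+1)/2 = 36.5 - 6*7/2 = 36.5 - 21 = 15.5.
       U_Y = n1*n2 - U_X = 48 - 15.5 = 32.5.
Step 4: Ties are present, so use the tie-corrected normal approximation (with continuity correction) for the p-value.
Step 5: p-value = 0.301168; compare to alpha = 0.1. fail to reject H0.

U_X = 15.5, p = 0.301168, fail to reject H0 at alpha = 0.1.


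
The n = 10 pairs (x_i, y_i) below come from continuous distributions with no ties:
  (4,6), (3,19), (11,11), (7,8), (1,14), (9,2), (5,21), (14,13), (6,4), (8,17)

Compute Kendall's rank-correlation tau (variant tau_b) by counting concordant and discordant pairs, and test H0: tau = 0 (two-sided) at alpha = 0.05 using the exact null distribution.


Step 1: Enumerate the 45 unordered pairs (i,j) with i<j and classify each by sign(x_j-x_i) * sign(y_j-y_i).
  (1,2):dx=-1,dy=+13->D; (1,3):dx=+7,dy=+5->C; (1,4):dx=+3,dy=+2->C; (1,5):dx=-3,dy=+8->D
  (1,6):dx=+5,dy=-4->D; (1,7):dx=+1,dy=+15->C; (1,8):dx=+10,dy=+7->C; (1,9):dx=+2,dy=-2->D
  (1,10):dx=+4,dy=+11->C; (2,3):dx=+8,dy=-8->D; (2,4):dx=+4,dy=-11->D; (2,5):dx=-2,dy=-5->C
  (2,6):dx=+6,dy=-17->D; (2,7):dx=+2,dy=+2->C; (2,8):dx=+11,dy=-6->D; (2,9):dx=+3,dy=-15->D
  (2,10):dx=+5,dy=-2->D; (3,4):dx=-4,dy=-3->C; (3,5):dx=-10,dy=+3->D; (3,6):dx=-2,dy=-9->C
  (3,7):dx=-6,dy=+10->D; (3,8):dx=+3,dy=+2->C; (3,9):dx=-5,dy=-7->C; (3,10):dx=-3,dy=+6->D
  (4,5):dx=-6,dy=+6->D; (4,6):dx=+2,dy=-6->D; (4,7):dx=-2,dy=+13->D; (4,8):dx=+7,dy=+5->C
  (4,9):dx=-1,dy=-4->C; (4,10):dx=+1,dy=+9->C; (5,6):dx=+8,dy=-12->D; (5,7):dx=+4,dy=+7->C
  (5,8):dx=+13,dy=-1->D; (5,9):dx=+5,dy=-10->D; (5,10):dx=+7,dy=+3->C; (6,7):dx=-4,dy=+19->D
  (6,8):dx=+5,dy=+11->C; (6,9):dx=-3,dy=+2->D; (6,10):dx=-1,dy=+15->D; (7,8):dx=+9,dy=-8->D
  (7,9):dx=+1,dy=-17->D; (7,10):dx=+3,dy=-4->D; (8,9):dx=-8,dy=-9->C; (8,10):dx=-6,dy=+4->D
  (9,10):dx=+2,dy=+13->C
Step 2: C = 19, D = 26, total pairs = 45.
Step 3: tau = (C - D)/(n(n-1)/2) = (19 - 26)/45 = -0.155556.
Step 4: Exact two-sided p-value (enumerate n! = 3628800 permutations of y under H0): p = 0.600654.
Step 5: alpha = 0.05. fail to reject H0.

tau_b = -0.1556 (C=19, D=26), p = 0.600654, fail to reject H0.


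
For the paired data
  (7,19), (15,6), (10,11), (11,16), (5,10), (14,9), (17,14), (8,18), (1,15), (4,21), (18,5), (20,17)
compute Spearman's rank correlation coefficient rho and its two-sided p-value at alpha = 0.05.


Step 1: Rank x and y separately (midranks; no ties here).
rank(x): 7->4, 15->9, 10->6, 11->7, 5->3, 14->8, 17->10, 8->5, 1->1, 4->2, 18->11, 20->12
rank(y): 19->11, 6->2, 11->5, 16->8, 10->4, 9->3, 14->6, 18->10, 15->7, 21->12, 5->1, 17->9
Step 2: d_i = R_x(i) - R_y(i); compute d_i^2.
  (4-11)^2=49, (9-2)^2=49, (6-5)^2=1, (7-8)^2=1, (3-4)^2=1, (8-3)^2=25, (10-6)^2=16, (5-10)^2=25, (1-7)^2=36, (2-12)^2=100, (11-1)^2=100, (12-9)^2=9
sum(d^2) = 412.
Step 3: rho = 1 - 6*412 / (12*(12^2 - 1)) = 1 - 2472/1716 = -0.440559.
Step 4: Under H0, t = rho * sqrt((n-2)/(1-rho^2)) = -1.5519 ~ t(10).
Step 5: Two-sided p-value from the t-distribution with 10 df = 0.151735.
Step 6: alpha = 0.05. fail to reject H0.

rho = -0.4406, p = 0.151735, fail to reject H0 at alpha = 0.05.


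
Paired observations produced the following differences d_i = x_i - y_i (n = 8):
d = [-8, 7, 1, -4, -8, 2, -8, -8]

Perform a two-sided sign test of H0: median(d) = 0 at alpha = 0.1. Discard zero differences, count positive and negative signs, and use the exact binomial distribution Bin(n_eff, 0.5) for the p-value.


Step 1: Discard zero differences. Original n = 8; n_eff = number of nonzero differences = 8.
Nonzero differences (with sign): -8, +7, +1, -4, -8, +2, -8, -8
Step 2: Count signs: positive = 3, negative = 5.
Step 3: Under H0: P(positive) = 0.5, so the number of positives S ~ Bin(8, 0.5).
Step 4: Two-sided exact p-value = sum of Bin(8,0.5) probabilities at or below the observed probability = 0.726562.
Step 5: alpha = 0.1. fail to reject H0.

n_eff = 8, pos = 3, neg = 5, p = 0.726562, fail to reject H0.


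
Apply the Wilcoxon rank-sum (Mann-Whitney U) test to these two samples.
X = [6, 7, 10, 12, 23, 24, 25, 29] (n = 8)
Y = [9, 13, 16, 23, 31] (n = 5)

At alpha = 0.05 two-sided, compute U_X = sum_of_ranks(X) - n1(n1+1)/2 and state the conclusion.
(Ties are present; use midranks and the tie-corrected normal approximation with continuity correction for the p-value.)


Step 1: Combine and sort all 13 observations; assign midranks.
sorted (value, group): (6,X), (7,X), (9,Y), (10,X), (12,X), (13,Y), (16,Y), (23,X), (23,Y), (24,X), (25,X), (29,X), (31,Y)
ranks: 6->1, 7->2, 9->3, 10->4, 12->5, 13->6, 16->7, 23->8.5, 23->8.5, 24->10, 25->11, 29->12, 31->13
Step 2: Rank sum for X: R1 = 1 + 2 + 4 + 5 + 8.5 + 10 + 11 + 12 = 53.5.
Step 3: U_X = R1 - n1(n1+1)/2 = 53.5 - 8*9/2 = 53.5 - 36 = 17.5.
       U_Y = n1*n2 - U_X = 40 - 17.5 = 22.5.
Step 4: Ties are present, so use the tie-corrected normal approximation (with continuity correction) for the p-value.
Step 5: p-value = 0.769390; compare to alpha = 0.05. fail to reject H0.

U_X = 17.5, p = 0.769390, fail to reject H0 at alpha = 0.05.


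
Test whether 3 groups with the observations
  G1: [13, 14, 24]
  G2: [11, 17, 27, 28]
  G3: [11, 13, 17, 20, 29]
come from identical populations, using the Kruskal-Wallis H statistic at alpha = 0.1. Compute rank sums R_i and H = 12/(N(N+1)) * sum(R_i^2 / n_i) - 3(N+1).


Step 1: Combine all N = 12 observations and assign midranks.
sorted (value, group, rank): (11,G2,1.5), (11,G3,1.5), (13,G1,3.5), (13,G3,3.5), (14,G1,5), (17,G2,6.5), (17,G3,6.5), (20,G3,8), (24,G1,9), (27,G2,10), (28,G2,11), (29,G3,12)
Step 2: Sum ranks within each group.
R_1 = 17.5 (n_1 = 3)
R_2 = 29 (n_2 = 4)
R_3 = 31.5 (n_3 = 5)
Step 3: H = 12/(N(N+1)) * sum(R_i^2/n_i) - 3(N+1)
     = 12/(12*13) * (17.5^2/3 + 29^2/4 + 31.5^2/5) - 3*13
     = 0.076923 * 510.783 - 39
     = 0.291026.
Step 4: Ties present; correction factor C = 1 - 18/(12^3 - 12) = 0.989510. Corrected H = 0.291026 / 0.989510 = 0.294111.
Step 5: Under H0, H ~ chi^2(2); p-value = 0.863246.
Step 6: alpha = 0.1. fail to reject H0.

H = 0.2941, df = 2, p = 0.863246, fail to reject H0.
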